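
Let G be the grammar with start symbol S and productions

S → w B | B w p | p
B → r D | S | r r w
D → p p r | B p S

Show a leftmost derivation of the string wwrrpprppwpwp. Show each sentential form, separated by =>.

S => Bwp => Swp => wBwp => wSwp => wwBwp => wwrDwp => wwrBpSwp => wwrrDpSwp => wwrrpprpSwp => wwrrpprpBwpwp => wwrrpprpSwpwp => wwrrpprppwpwp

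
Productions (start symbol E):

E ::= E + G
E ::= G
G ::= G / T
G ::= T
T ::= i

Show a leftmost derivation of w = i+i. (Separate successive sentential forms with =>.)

E => E+G   [E ::= E + G]
E+G => G+G   [E ::= G]
G+G => T+G   [G ::= T]
T+G => i+G   [T ::= i]
i+G => i+T   [G ::= T]
i+T => i+i   [T ::= i]

E => E+G => G+G => T+G => i+G => i+T => i+i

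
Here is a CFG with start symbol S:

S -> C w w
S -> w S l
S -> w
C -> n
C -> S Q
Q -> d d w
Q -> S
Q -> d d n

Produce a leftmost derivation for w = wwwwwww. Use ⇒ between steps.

S ⇒ Cww ⇒ SQww ⇒ CwwQww ⇒ SQwwQww ⇒ wQwwQww ⇒ wSwwQww ⇒ wwwwQww ⇒ wwwwSww ⇒ wwwwwww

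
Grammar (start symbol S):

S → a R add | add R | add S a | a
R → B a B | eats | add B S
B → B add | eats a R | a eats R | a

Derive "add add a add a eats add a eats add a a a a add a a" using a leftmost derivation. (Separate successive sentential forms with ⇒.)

S ⇒ add S a   [S → add S a]
add S a ⇒ add add S a a   [S → add S a]
add add S a a ⇒ add add a R add a a   [S → a R add]
add add a R add a a ⇒ add add a add B S add a a   [R → add B S]
add add a add B S add a a ⇒ add add a add a eats R S add a a   [B → a eats R]
add add a add a eats R S add a a ⇒ add add a add a eats add B S S add a a   [R → add B S]
add add a add a eats add B S S add a a ⇒ add add a add a eats add a eats R S S add a a   [B → a eats R]
add add a add a eats add a eats R S S add a a ⇒ add add a add a eats add a eats add B S S S add a a   [R → add B S]
add add a add a eats add a eats add B S S S add a a ⇒ add add a add a eats add a eats add a S S S add a a   [B → a]
add add a add a eats add a eats add a S S S add a a ⇒ add add a add a eats add a eats add a a S S add a a   [S → a]
add add a add a eats add a eats add a a S S add a a ⇒ add add a add a eats add a eats add a a a S add a a   [S → a]
add add a add a eats add a eats add a a a S add a a ⇒ add add a add a eats add a eats add a a a a add a a   [S → a]

S ⇒ add S a ⇒ add add S a a ⇒ add add a R add a a ⇒ add add a add B S add a a ⇒ add add a add a eats R S add a a ⇒ add add a add a eats add B S S add a a ⇒ add add a add a eats add a eats R S S add a a ⇒ add add a add a eats add a eats add B S S S add a a ⇒ add add a add a eats add a eats add a S S S add a a ⇒ add add a add a eats add a eats add a a S S add a a ⇒ add add a add a eats add a eats add a a a S add a a ⇒ add add a add a eats add a eats add a a a a add a a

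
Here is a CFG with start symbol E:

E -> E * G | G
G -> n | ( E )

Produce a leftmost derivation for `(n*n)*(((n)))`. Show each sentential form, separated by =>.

E => E*G   [E -> E * G]
E*G => G*G   [E -> G]
G*G => (E)*G   [G -> ( E )]
(E)*G => (E*G)*G   [E -> E * G]
(E*G)*G => (G*G)*G   [E -> G]
(G*G)*G => (n*G)*G   [G -> n]
(n*G)*G => (n*n)*G   [G -> n]
(n*n)*G => (n*n)*(E)   [G -> ( E )]
(n*n)*(E) => (n*n)*(G)   [E -> G]
(n*n)*(G) => (n*n)*((E))   [G -> ( E )]
(n*n)*((E)) => (n*n)*((G))   [E -> G]
(n*n)*((G)) => (n*n)*(((E)))   [G -> ( E )]
(n*n)*(((E))) => (n*n)*(((G)))   [E -> G]
(n*n)*(((G))) => (n*n)*(((n)))   [G -> n]

E=>E*G=>G*G=>(E)*G=>(E*G)*G=>(G*G)*G=>(n*G)*G=>(n*n)*G=>(n*n)*(E)=>(n*n)*(G)=>(n*n)*((E))=>(n*n)*((G))=>(n*n)*(((E)))=>(n*n)*(((G)))=>(n*n)*(((n)))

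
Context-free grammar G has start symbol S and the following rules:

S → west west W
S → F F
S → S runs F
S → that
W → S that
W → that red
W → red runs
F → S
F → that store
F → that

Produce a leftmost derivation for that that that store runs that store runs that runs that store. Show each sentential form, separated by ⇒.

S ⇒ S runs F ⇒ F F runs F ⇒ that F runs F ⇒ that S runs F ⇒ that S runs F runs F ⇒ that S runs F runs F runs F ⇒ that F F runs F runs F runs F ⇒ that that F runs F runs F runs F ⇒ that that that store runs F runs F runs F ⇒ that that that store runs that store runs F runs F ⇒ that that that store runs that store runs that runs F ⇒ that that that store runs that store runs that runs that store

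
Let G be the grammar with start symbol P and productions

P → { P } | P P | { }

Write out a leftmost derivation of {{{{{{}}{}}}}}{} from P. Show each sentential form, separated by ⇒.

P ⇒ PP ⇒ {P}P ⇒ {{P}}P ⇒ {{{P}}}P ⇒ {{{{P}}}}P ⇒ {{{{PP}}}}P ⇒ {{{{{P}P}}}}P ⇒ {{{{{{}}P}}}}P ⇒ {{{{{{}}{}}}}}P ⇒ {{{{{{}}{}}}}}{}

P ⇒ PP   [P → P P]
PP ⇒ {P}P   [P → { P }]
{P}P ⇒ {{P}}P   [P → { P }]
{{P}}P ⇒ {{{P}}}P   [P → { P }]
{{{P}}}P ⇒ {{{{P}}}}P   [P → { P }]
{{{{P}}}}P ⇒ {{{{PP}}}}P   [P → P P]
{{{{PP}}}}P ⇒ {{{{{P}P}}}}P   [P → { P }]
{{{{{P}P}}}}P ⇒ {{{{{{}}P}}}}P   [P → { }]
{{{{{{}}P}}}}P ⇒ {{{{{{}}{}}}}}P   [P → { }]
{{{{{{}}{}}}}}P ⇒ {{{{{{}}{}}}}}{}   [P → { }]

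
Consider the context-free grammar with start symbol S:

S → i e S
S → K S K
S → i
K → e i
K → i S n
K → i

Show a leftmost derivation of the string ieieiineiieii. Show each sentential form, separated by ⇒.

S ⇒ ieS ⇒ ieieS ⇒ ieieKSK ⇒ ieieiSnSK ⇒ ieieiinSK ⇒ ieieiinKSKK ⇒ ieieiineiSKK ⇒ ieieiineiiKK ⇒ ieieiineiieiK ⇒ ieieiineiieii

S ⇒ ieS   [S → i e S]
ieS ⇒ ieieS   [S → i e S]
ieieS ⇒ ieieKSK   [S → K S K]
ieieKSK ⇒ ieieiSnSK   [K → i S n]
ieieiSnSK ⇒ ieieiinSK   [S → i]
ieieiinSK ⇒ ieieiinKSKK   [S → K S K]
ieieiinKSKK ⇒ ieieiineiSKK   [K → e i]
ieieiineiSKK ⇒ ieieiineiiKK   [S → i]
ieieiineiiKK ⇒ ieieiineiieiK   [K → e i]
ieieiineiieiK ⇒ ieieiineiieii   [K → i]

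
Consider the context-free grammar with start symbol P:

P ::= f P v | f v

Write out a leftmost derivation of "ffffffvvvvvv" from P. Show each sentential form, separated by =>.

P => fPv   [P ::= f P v]
fPv => ffPvv   [P ::= f P v]
ffPvv => fffPvvv   [P ::= f P v]
fffPvvv => ffffPvvvv   [P ::= f P v]
ffffPvvvv => fffffPvvvvv   [P ::= f P v]
fffffPvvvvv => ffffffvvvvvv   [P ::= f v]

P=>fPv=>ffPvv=>fffPvvv=>ffffPvvvv=>fffffPvvvvv=>ffffffvvvvvv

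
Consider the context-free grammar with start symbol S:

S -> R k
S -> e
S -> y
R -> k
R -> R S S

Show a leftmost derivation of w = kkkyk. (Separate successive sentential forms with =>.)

S => Rk => RSSk => kSSk => kRkSk => kkkSk => kkkyk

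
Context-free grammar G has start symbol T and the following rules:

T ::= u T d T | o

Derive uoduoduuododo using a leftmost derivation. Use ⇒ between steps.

T ⇒ uTdT ⇒ uodT ⇒ uoduTdT ⇒ uoduodT ⇒ uoduoduTdT ⇒ uoduoduuTdTdT ⇒ uoduoduuodTdT ⇒ uoduoduuododT ⇒ uoduoduuododo

T ⇒ uTdT   [T ::= u T d T]
uTdT ⇒ uodT   [T ::= o]
uodT ⇒ uoduTdT   [T ::= u T d T]
uoduTdT ⇒ uoduodT   [T ::= o]
uoduodT ⇒ uoduoduTdT   [T ::= u T d T]
uoduoduTdT ⇒ uoduoduuTdTdT   [T ::= u T d T]
uoduoduuTdTdT ⇒ uoduoduuodTdT   [T ::= o]
uoduoduuodTdT ⇒ uoduoduuododT   [T ::= o]
uoduoduuododT ⇒ uoduoduuododo   [T ::= o]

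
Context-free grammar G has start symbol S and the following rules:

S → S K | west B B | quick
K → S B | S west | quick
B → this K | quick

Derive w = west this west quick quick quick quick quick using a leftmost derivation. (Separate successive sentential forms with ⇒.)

S ⇒ west B B   [S → west B B]
west B B ⇒ west this K B   [B → this K]
west this K B ⇒ west this S B B   [K → S B]
west this S B B ⇒ west this S K B B   [S → S K]
west this S K B B ⇒ west this west B B K B B   [S → west B B]
west this west B B K B B ⇒ west this west quick B K B B   [B → quick]
west this west quick B K B B ⇒ west this west quick quick K B B   [B → quick]
west this west quick quick K B B ⇒ west this west quick quick quick B B   [K → quick]
west this west quick quick quick B B ⇒ west this west quick quick quick quick B   [B → quick]
west this west quick quick quick quick B ⇒ west this west quick quick quick quick quick   [B → quick]

S ⇒ west B B ⇒ west this K B ⇒ west this S B B ⇒ west this S K B B ⇒ west this west B B K B B ⇒ west this west quick B K B B ⇒ west this west quick quick K B B ⇒ west this west quick quick quick B B ⇒ west this west quick quick quick quick B ⇒ west this west quick quick quick quick quick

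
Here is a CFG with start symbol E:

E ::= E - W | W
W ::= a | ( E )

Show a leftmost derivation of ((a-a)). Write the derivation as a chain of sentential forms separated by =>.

E => W => (E) => (W) => ((E)) => ((E-W)) => ((W-W)) => ((a-W)) => ((a-a))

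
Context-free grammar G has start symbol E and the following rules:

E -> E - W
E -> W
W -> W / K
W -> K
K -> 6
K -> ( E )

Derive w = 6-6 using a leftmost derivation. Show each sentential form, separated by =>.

E => E-W => W-W => K-W => 6-W => 6-K => 6-6

E => E-W   [E -> E - W]
E-W => W-W   [E -> W]
W-W => K-W   [W -> K]
K-W => 6-W   [K -> 6]
6-W => 6-K   [W -> K]
6-K => 6-6   [K -> 6]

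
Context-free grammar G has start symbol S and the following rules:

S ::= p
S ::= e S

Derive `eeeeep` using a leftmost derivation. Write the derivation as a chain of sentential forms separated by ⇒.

S ⇒ eS   [S ::= e S]
eS ⇒ eeS   [S ::= e S]
eeS ⇒ eeeS   [S ::= e S]
eeeS ⇒ eeeeS   [S ::= e S]
eeeeS ⇒ eeeeeS   [S ::= e S]
eeeeeS ⇒ eeeeep   [S ::= p]

S ⇒ eS ⇒ eeS ⇒ eeeS ⇒ eeeeS ⇒ eeeeeS ⇒ eeeeep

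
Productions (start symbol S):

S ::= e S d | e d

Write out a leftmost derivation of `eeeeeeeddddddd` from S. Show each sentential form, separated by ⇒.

S ⇒ eSd ⇒ eeSdd ⇒ eeeSddd ⇒ eeeeSdddd ⇒ eeeeeSddddd ⇒ eeeeeeSdddddd ⇒ eeeeeeeddddddd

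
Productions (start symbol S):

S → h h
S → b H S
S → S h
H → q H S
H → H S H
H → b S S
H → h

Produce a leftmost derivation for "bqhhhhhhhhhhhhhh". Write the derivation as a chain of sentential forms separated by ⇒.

S⇒bHS⇒bHSHS⇒bHSHSHS⇒bqHSSHSHS⇒bqHSHSSHSHS⇒bqhSHSSHSHS⇒bqhhhHSSHSHS⇒bqhhhhSSHSHS⇒bqhhhhhhSHSHS⇒bqhhhhhhhhHSHS⇒bqhhhhhhhhhSHS⇒bqhhhhhhhhhhhHS⇒bqhhhhhhhhhhhhS⇒bqhhhhhhhhhhhhhh

S ⇒ bHS   [S → b H S]
bHS ⇒ bHSHS   [H → H S H]
bHSHS ⇒ bHSHSHS   [H → H S H]
bHSHSHS ⇒ bqHSSHSHS   [H → q H S]
bqHSSHSHS ⇒ bqHSHSSHSHS   [H → H S H]
bqHSHSSHSHS ⇒ bqhSHSSHSHS   [H → h]
bqhSHSSHSHS ⇒ bqhhhHSSHSHS   [S → h h]
bqhhhHSSHSHS ⇒ bqhhhhSSHSHS   [H → h]
bqhhhhSSHSHS ⇒ bqhhhhhhSHSHS   [S → h h]
bqhhhhhhSHSHS ⇒ bqhhhhhhhhHSHS   [S → h h]
bqhhhhhhhhHSHS ⇒ bqhhhhhhhhhSHS   [H → h]
bqhhhhhhhhhSHS ⇒ bqhhhhhhhhhhhHS   [S → h h]
bqhhhhhhhhhhhHS ⇒ bqhhhhhhhhhhhhS   [H → h]
bqhhhhhhhhhhhhS ⇒ bqhhhhhhhhhhhhhh   [S → h h]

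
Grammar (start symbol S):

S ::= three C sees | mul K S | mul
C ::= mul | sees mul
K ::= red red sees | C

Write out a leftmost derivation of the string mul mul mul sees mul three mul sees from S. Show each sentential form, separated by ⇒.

S ⇒ mul K S ⇒ mul C S ⇒ mul mul S ⇒ mul mul mul K S ⇒ mul mul mul C S ⇒ mul mul mul sees mul S ⇒ mul mul mul sees mul three C sees ⇒ mul mul mul sees mul three mul sees

S ⇒ mul K S   [S ::= mul K S]
mul K S ⇒ mul C S   [K ::= C]
mul C S ⇒ mul mul S   [C ::= mul]
mul mul S ⇒ mul mul mul K S   [S ::= mul K S]
mul mul mul K S ⇒ mul mul mul C S   [K ::= C]
mul mul mul C S ⇒ mul mul mul sees mul S   [C ::= sees mul]
mul mul mul sees mul S ⇒ mul mul mul sees mul three C sees   [S ::= three C sees]
mul mul mul sees mul three C sees ⇒ mul mul mul sees mul three mul sees   [C ::= mul]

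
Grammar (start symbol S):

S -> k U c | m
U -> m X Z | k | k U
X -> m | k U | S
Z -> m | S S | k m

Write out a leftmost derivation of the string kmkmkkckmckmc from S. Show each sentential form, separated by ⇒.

S ⇒ kUc   [S -> k U c]
kUc ⇒ kmXZc   [U -> m X Z]
kmXZc ⇒ kmSZc   [X -> S]
kmSZc ⇒ kmkUcZc   [S -> k U c]
kmkUcZc ⇒ kmkmXZcZc   [U -> m X Z]
kmkmXZcZc ⇒ kmkmSZcZc   [X -> S]
kmkmSZcZc ⇒ kmkmkUcZcZc   [S -> k U c]
kmkmkUcZcZc ⇒ kmkmkkcZcZc   [U -> k]
kmkmkkcZcZc ⇒ kmkmkkckmcZc   [Z -> k m]
kmkmkkckmcZc ⇒ kmkmkkckmckmc   [Z -> k m]

S⇒kUc⇒kmXZc⇒kmSZc⇒kmkUcZc⇒kmkmXZcZc⇒kmkmSZcZc⇒kmkmkUcZcZc⇒kmkmkkcZcZc⇒kmkmkkckmcZc⇒kmkmkkckmckmc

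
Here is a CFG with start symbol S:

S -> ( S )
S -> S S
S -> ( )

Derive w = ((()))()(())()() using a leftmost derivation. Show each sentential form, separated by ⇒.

S⇒SS⇒SSS⇒SSSS⇒(S)SSS⇒((S))SSS⇒((()))SSS⇒((()))SSSS⇒((()))()SSS⇒((()))()(S)SS⇒((()))()(())SS⇒((()))()(())()S⇒((()))()(())()()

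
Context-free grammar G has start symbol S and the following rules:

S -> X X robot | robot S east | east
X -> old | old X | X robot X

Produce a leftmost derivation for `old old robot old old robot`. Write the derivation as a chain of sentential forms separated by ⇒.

S ⇒ X X robot ⇒ old X X robot ⇒ old X robot X X robot ⇒ old old robot X X robot ⇒ old old robot old X robot ⇒ old old robot old old robot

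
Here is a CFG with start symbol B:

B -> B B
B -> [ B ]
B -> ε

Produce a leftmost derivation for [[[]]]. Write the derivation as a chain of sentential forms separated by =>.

B => BB => [B]B => [[B]]B => [[BB]]B => [[BBB]]B => [[BBBB]]B => [[[B]BBB]]B => [[[]BBB]]B => [[[]BB]]B => [[[]B]]B => [[[]]]B => [[[]]]

B => BB   [B -> B B]
BB => [B]B   [B -> [ B ]]
[B]B => [[B]]B   [B -> [ B ]]
[[B]]B => [[BB]]B   [B -> B B]
[[BB]]B => [[BBB]]B   [B -> B B]
[[BBB]]B => [[BBBB]]B   [B -> B B]
[[BBBB]]B => [[[B]BBB]]B   [B -> [ B ]]
[[[B]BBB]]B => [[[]BBB]]B   [B -> ε]
[[[]BBB]]B => [[[]BB]]B   [B -> ε]
[[[]BB]]B => [[[]B]]B   [B -> ε]
[[[]B]]B => [[[]]]B   [B -> ε]
[[[]]]B => [[[]]]   [B -> ε]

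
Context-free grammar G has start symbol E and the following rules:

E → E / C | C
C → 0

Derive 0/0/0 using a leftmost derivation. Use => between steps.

E => E/C => E/C/C => C/C/C => 0/C/C => 0/0/C => 0/0/0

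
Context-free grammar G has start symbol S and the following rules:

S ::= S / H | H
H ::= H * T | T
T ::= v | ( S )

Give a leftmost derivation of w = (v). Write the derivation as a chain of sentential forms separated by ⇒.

S ⇒ H ⇒ T ⇒ (S) ⇒ (H) ⇒ (T) ⇒ (v)

S ⇒ H   [S ::= H]
H ⇒ T   [H ::= T]
T ⇒ (S)   [T ::= ( S )]
(S) ⇒ (H)   [S ::= H]
(H) ⇒ (T)   [H ::= T]
(T) ⇒ (v)   [T ::= v]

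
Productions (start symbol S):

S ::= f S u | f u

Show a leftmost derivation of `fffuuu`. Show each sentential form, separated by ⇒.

S ⇒ fSu   [S ::= f S u]
fSu ⇒ ffSuu   [S ::= f S u]
ffSuu ⇒ fffuuu   [S ::= f u]

S⇒fSu⇒ffSuu⇒fffuuu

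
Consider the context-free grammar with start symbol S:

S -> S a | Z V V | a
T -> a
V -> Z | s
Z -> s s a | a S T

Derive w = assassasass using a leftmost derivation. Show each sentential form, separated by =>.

S=>ZVV=>aSTVV=>aZVVTVV=>assaVVTVV=>assaZVTVV=>assassaVTVV=>assassasTVV=>assassasaVV=>assassasasV=>assassasass

S => ZVV   [S -> Z V V]
ZVV => aSTVV   [Z -> a S T]
aSTVV => aZVVTVV   [S -> Z V V]
aZVVTVV => assaVVTVV   [Z -> s s a]
assaVVTVV => assaZVTVV   [V -> Z]
assaZVTVV => assassaVTVV   [Z -> s s a]
assassaVTVV => assassasTVV   [V -> s]
assassasTVV => assassasaVV   [T -> a]
assassasaVV => assassasasV   [V -> s]
assassasasV => assassasass   [V -> s]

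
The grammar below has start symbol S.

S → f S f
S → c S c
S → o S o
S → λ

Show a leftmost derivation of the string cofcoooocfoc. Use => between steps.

S => cSc => coSoc => cofSfoc => cofcScfoc => cofcoSocfoc => cofcooSoocfoc => cofcoooocfoc

S => cSc   [S → c S c]
cSc => coSoc   [S → o S o]
coSoc => cofSfoc   [S → f S f]
cofSfoc => cofcScfoc   [S → c S c]
cofcScfoc => cofcoSocfoc   [S → o S o]
cofcoSocfoc => cofcooSoocfoc   [S → o S o]
cofcooSoocfoc => cofcoooocfoc   [S → λ]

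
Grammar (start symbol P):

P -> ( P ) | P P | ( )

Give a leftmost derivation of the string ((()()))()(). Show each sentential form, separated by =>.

P => PP => PPP => (P)PP => ((P))PP => ((PP))PP => ((()P))PP => ((()()))PP => ((()()))()P => ((()()))()()

P => PP   [P -> P P]
PP => PPP   [P -> P P]
PPP => (P)PP   [P -> ( P )]
(P)PP => ((P))PP   [P -> ( P )]
((P))PP => ((PP))PP   [P -> P P]
((PP))PP => ((()P))PP   [P -> ( )]
((()P))PP => ((()()))PP   [P -> ( )]
((()()))PP => ((()()))()P   [P -> ( )]
((()()))()P => ((()()))()()   [P -> ( )]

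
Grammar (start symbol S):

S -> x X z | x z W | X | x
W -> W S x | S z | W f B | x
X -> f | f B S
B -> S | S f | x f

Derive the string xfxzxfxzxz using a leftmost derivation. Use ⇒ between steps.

S⇒xXz⇒xfBSz⇒xfSfSz⇒xfxzWfSz⇒xfxzxfSz⇒xfxzxfxzWz⇒xfxzxfxzxz

S ⇒ xXz   [S -> x X z]
xXz ⇒ xfBSz   [X -> f B S]
xfBSz ⇒ xfSfSz   [B -> S f]
xfSfSz ⇒ xfxzWfSz   [S -> x z W]
xfxzWfSz ⇒ xfxzxfSz   [W -> x]
xfxzxfSz ⇒ xfxzxfxzWz   [S -> x z W]
xfxzxfxzWz ⇒ xfxzxfxzxz   [W -> x]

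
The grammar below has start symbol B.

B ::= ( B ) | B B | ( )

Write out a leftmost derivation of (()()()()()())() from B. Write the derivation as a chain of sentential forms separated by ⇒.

B⇒BB⇒(B)B⇒(BB)B⇒(BBB)B⇒(BBBB)B⇒(BBBBB)B⇒(()BBBB)B⇒(()BBBBB)B⇒(()()BBBB)B⇒(()()()BBB)B⇒(()()()()BB)B⇒(()()()()()B)B⇒(()()()()()())B⇒(()()()()()())()

B ⇒ BB   [B ::= B B]
BB ⇒ (B)B   [B ::= ( B )]
(B)B ⇒ (BB)B   [B ::= B B]
(BB)B ⇒ (BBB)B   [B ::= B B]
(BBB)B ⇒ (BBBB)B   [B ::= B B]
(BBBB)B ⇒ (BBBBB)B   [B ::= B B]
(BBBBB)B ⇒ (()BBBB)B   [B ::= ( )]
(()BBBB)B ⇒ (()BBBBB)B   [B ::= B B]
(()BBBBB)B ⇒ (()()BBBB)B   [B ::= ( )]
(()()BBBB)B ⇒ (()()()BBB)B   [B ::= ( )]
(()()()BBB)B ⇒ (()()()()BB)B   [B ::= ( )]
(()()()()BB)B ⇒ (()()()()()B)B   [B ::= ( )]
(()()()()()B)B ⇒ (()()()()()())B   [B ::= ( )]
(()()()()()())B ⇒ (()()()()()())()   [B ::= ( )]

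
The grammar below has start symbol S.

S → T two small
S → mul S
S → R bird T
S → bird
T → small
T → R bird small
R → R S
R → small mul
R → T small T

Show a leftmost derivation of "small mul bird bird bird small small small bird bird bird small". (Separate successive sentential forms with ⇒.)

S ⇒ R bird T ⇒ R S bird T ⇒ R S S bird T ⇒ T small T S S bird T ⇒ R bird small small T S S bird T ⇒ R S bird small small T S S bird T ⇒ R S S bird small small T S S bird T ⇒ small mul S S bird small small T S S bird T ⇒ small mul bird S bird small small T S S bird T ⇒ small mul bird bird bird small small T S S bird T ⇒ small mul bird bird bird small small small S S bird T ⇒ small mul bird bird bird small small small bird S bird T ⇒ small mul bird bird bird small small small bird bird bird T ⇒ small mul bird bird bird small small small bird bird bird small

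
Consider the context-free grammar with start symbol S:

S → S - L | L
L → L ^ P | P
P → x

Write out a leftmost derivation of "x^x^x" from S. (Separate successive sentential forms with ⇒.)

S ⇒ L   [S → L]
L ⇒ L^P   [L → L ^ P]
L^P ⇒ L^P^P   [L → L ^ P]
L^P^P ⇒ P^P^P   [L → P]
P^P^P ⇒ x^P^P   [P → x]
x^P^P ⇒ x^x^P   [P → x]
x^x^P ⇒ x^x^x   [P → x]

S ⇒ L ⇒ L^P ⇒ L^P^P ⇒ P^P^P ⇒ x^P^P ⇒ x^x^P ⇒ x^x^x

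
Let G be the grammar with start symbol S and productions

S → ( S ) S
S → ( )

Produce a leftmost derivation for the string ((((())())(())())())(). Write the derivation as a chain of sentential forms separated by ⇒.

S ⇒ (S)S ⇒ ((S)S)S ⇒ (((S)S)S)S ⇒ ((((S)S)S)S)S ⇒ ((((())S)S)S)S ⇒ ((((())())S)S)S ⇒ ((((())())(S)S)S)S ⇒ ((((())())(())S)S)S ⇒ ((((())())(())())S)S ⇒ ((((())())(())())())S ⇒ ((((())())(())())())()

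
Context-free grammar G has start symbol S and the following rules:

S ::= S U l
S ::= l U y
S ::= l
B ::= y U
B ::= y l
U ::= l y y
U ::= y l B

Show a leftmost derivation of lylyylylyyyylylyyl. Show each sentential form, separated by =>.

S => SUl => lUyUl => lylByUl => lylyUyUl => lylyylByUl => lylyylyUyUl => lylyylylyyyUl => lylyylylyyyylBl => lylyylylyyyylyUl => lylyylylyyyylylyyl

S => SUl   [S ::= S U l]
SUl => lUyUl   [S ::= l U y]
lUyUl => lylByUl   [U ::= y l B]
lylByUl => lylyUyUl   [B ::= y U]
lylyUyUl => lylyylByUl   [U ::= y l B]
lylyylByUl => lylyylyUyUl   [B ::= y U]
lylyylyUyUl => lylyylylyyyUl   [U ::= l y y]
lylyylylyyyUl => lylyylylyyyylBl   [U ::= y l B]
lylyylylyyyylBl => lylyylylyyyylyUl   [B ::= y U]
lylyylylyyyylyUl => lylyylylyyyylylyyl   [U ::= l y y]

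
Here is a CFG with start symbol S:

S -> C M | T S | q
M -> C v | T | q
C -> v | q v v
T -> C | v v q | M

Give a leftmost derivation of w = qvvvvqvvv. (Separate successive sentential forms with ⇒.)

S ⇒ TS ⇒ CS ⇒ qvvS ⇒ qvvTS ⇒ qvvCS ⇒ qvvvS ⇒ qvvvCM ⇒ qvvvvM ⇒ qvvvvCv ⇒ qvvvvqvvv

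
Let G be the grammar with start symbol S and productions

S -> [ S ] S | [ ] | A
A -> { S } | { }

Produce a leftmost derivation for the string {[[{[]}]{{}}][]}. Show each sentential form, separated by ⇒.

S ⇒ A   [S -> A]
A ⇒ {S}   [A -> { S }]
{S} ⇒ {[S]S}   [S -> [ S ] S]
{[S]S} ⇒ {[[S]S]S}   [S -> [ S ] S]
{[[S]S]S} ⇒ {[[A]S]S}   [S -> A]
{[[A]S]S} ⇒ {[[{S}]S]S}   [A -> { S }]
{[[{S}]S]S} ⇒ {[[{[]}]S]S}   [S -> [ ]]
{[[{[]}]S]S} ⇒ {[[{[]}]A]S}   [S -> A]
{[[{[]}]A]S} ⇒ {[[{[]}]{S}]S}   [A -> { S }]
{[[{[]}]{S}]S} ⇒ {[[{[]}]{A}]S}   [S -> A]
{[[{[]}]{A}]S} ⇒ {[[{[]}]{{}}]S}   [A -> { }]
{[[{[]}]{{}}]S} ⇒ {[[{[]}]{{}}][]}   [S -> [ ]]

S⇒A⇒{S}⇒{[S]S}⇒{[[S]S]S}⇒{[[A]S]S}⇒{[[{S}]S]S}⇒{[[{[]}]S]S}⇒{[[{[]}]A]S}⇒{[[{[]}]{S}]S}⇒{[[{[]}]{A}]S}⇒{[[{[]}]{{}}]S}⇒{[[{[]}]{{}}][]}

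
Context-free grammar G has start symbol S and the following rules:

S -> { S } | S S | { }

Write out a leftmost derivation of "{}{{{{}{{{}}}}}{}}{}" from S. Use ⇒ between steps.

S ⇒ SS   [S -> S S]
SS ⇒ {}S   [S -> { }]
{}S ⇒ {}SS   [S -> S S]
{}SS ⇒ {}{S}S   [S -> { S }]
{}{S}S ⇒ {}{SS}S   [S -> S S]
{}{SS}S ⇒ {}{{S}S}S   [S -> { S }]
{}{{S}S}S ⇒ {}{{{S}}S}S   [S -> { S }]
{}{{{S}}S}S ⇒ {}{{{SS}}S}S   [S -> S S]
{}{{{SS}}S}S ⇒ {}{{{{}S}}S}S   [S -> { }]
{}{{{{}S}}S}S ⇒ {}{{{{}{S}}}S}S   [S -> { S }]
{}{{{{}{S}}}S}S ⇒ {}{{{{}{{S}}}}S}S   [S -> { S }]
{}{{{{}{{S}}}}S}S ⇒ {}{{{{}{{{}}}}}S}S   [S -> { }]
{}{{{{}{{{}}}}}S}S ⇒ {}{{{{}{{{}}}}}{}}S   [S -> { }]
{}{{{{}{{{}}}}}{}}S ⇒ {}{{{{}{{{}}}}}{}}{}   [S -> { }]

S ⇒ SS ⇒ {}S ⇒ {}SS ⇒ {}{S}S ⇒ {}{SS}S ⇒ {}{{S}S}S ⇒ {}{{{S}}S}S ⇒ {}{{{SS}}S}S ⇒ {}{{{{}S}}S}S ⇒ {}{{{{}{S}}}S}S ⇒ {}{{{{}{{S}}}}S}S ⇒ {}{{{{}{{{}}}}}S}S ⇒ {}{{{{}{{{}}}}}{}}S ⇒ {}{{{{}{{{}}}}}{}}{}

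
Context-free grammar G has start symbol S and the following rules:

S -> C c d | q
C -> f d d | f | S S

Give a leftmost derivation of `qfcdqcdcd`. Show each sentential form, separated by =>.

S => Ccd => SScd => qScd => qCcdcd => qSScdcd => qCcdScdcd => qfcdScdcd => qfcdqcdcd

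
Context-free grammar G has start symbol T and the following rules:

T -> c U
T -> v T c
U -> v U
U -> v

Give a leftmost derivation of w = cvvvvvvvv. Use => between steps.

T => cU   [T -> c U]
cU => cvU   [U -> v U]
cvU => cvvU   [U -> v U]
cvvU => cvvvU   [U -> v U]
cvvvU => cvvvvU   [U -> v U]
cvvvvU => cvvvvvU   [U -> v U]
cvvvvvU => cvvvvvvU   [U -> v U]
cvvvvvvU => cvvvvvvvU   [U -> v U]
cvvvvvvvU => cvvvvvvvv   [U -> v]

T=>cU=>cvU=>cvvU=>cvvvU=>cvvvvU=>cvvvvvU=>cvvvvvvU=>cvvvvvvvU=>cvvvvvvvv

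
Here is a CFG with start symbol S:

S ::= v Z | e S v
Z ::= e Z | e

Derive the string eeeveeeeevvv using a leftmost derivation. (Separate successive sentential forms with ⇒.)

S ⇒ eSv   [S ::= e S v]
eSv ⇒ eeSvv   [S ::= e S v]
eeSvv ⇒ eeeSvvv   [S ::= e S v]
eeeSvvv ⇒ eeevZvvv   [S ::= v Z]
eeevZvvv ⇒ eeeveZvvv   [Z ::= e Z]
eeeveZvvv ⇒ eeeveeZvvv   [Z ::= e Z]
eeeveeZvvv ⇒ eeeveeeZvvv   [Z ::= e Z]
eeeveeeZvvv ⇒ eeeveeeeZvvv   [Z ::= e Z]
eeeveeeeZvvv ⇒ eeeveeeeevvv   [Z ::= e]

S⇒eSv⇒eeSvv⇒eeeSvvv⇒eeevZvvv⇒eeeveZvvv⇒eeeveeZvvv⇒eeeveeeZvvv⇒eeeveeeeZvvv⇒eeeveeeeevvv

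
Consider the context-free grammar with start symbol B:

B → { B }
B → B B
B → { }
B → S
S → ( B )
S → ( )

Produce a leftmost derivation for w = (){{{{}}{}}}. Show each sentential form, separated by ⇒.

B ⇒ BB ⇒ SB ⇒ ()B ⇒ (){B} ⇒ (){{B}} ⇒ (){{BB}} ⇒ (){{{B}B}} ⇒ (){{{{}}B}} ⇒ (){{{{}}{}}}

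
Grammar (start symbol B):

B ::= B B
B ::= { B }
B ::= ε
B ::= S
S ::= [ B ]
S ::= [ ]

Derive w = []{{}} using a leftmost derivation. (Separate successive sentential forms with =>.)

B=>BB=>SB=>[]B=>[]{B}=>[]{{B}}=>[]{{}}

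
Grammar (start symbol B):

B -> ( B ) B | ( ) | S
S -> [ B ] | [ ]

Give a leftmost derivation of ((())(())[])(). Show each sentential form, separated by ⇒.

B ⇒ (B)B   [B -> ( B ) B]
(B)B ⇒ ((B)B)B   [B -> ( B ) B]
((B)B)B ⇒ ((())B)B   [B -> ( )]
((())B)B ⇒ ((())(B)B)B   [B -> ( B ) B]
((())(B)B)B ⇒ ((())(())B)B   [B -> ( )]
((())(())B)B ⇒ ((())(())S)B   [B -> S]
((())(())S)B ⇒ ((())(())[])B   [S -> [ ]]
((())(())[])B ⇒ ((())(())[])()   [B -> ( )]

B ⇒ (B)B ⇒ ((B)B)B ⇒ ((())B)B ⇒ ((())(B)B)B ⇒ ((())(())B)B ⇒ ((())(())S)B ⇒ ((())(())[])B ⇒ ((())(())[])()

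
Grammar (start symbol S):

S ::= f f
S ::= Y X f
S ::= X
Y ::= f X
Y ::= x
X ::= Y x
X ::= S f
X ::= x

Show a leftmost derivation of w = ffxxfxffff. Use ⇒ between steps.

S ⇒ YXf ⇒ fXXf ⇒ fYxXf ⇒ ffXxXf ⇒ ffSfxXf ⇒ ffXfxXf ⇒ ffYxfxXf ⇒ ffxxfxXf ⇒ ffxxfxSff ⇒ ffxxfxffff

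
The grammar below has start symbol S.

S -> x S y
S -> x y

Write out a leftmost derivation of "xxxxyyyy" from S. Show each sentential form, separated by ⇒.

S⇒xSy⇒xxSyy⇒xxxSyyy⇒xxxxyyyy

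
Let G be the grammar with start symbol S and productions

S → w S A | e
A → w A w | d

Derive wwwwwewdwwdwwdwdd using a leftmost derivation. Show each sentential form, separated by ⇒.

S ⇒ wSA ⇒ wwSAA ⇒ wwwSAAA ⇒ wwwwSAAAA ⇒ wwwwwSAAAAA ⇒ wwwwweAAAAA ⇒ wwwwwewAwAAAA ⇒ wwwwwewdwAAAA ⇒ wwwwwewdwwAwAAA ⇒ wwwwwewdwwdwAAA ⇒ wwwwwewdwwdwwAwAA ⇒ wwwwwewdwwdwwdwAA ⇒ wwwwwewdwwdwwdwdA ⇒ wwwwwewdwwdwwdwdd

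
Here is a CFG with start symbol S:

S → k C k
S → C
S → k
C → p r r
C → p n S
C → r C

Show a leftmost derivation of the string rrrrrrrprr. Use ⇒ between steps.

S ⇒ C   [S → C]
C ⇒ rC   [C → r C]
rC ⇒ rrC   [C → r C]
rrC ⇒ rrrC   [C → r C]
rrrC ⇒ rrrrC   [C → r C]
rrrrC ⇒ rrrrrC   [C → r C]
rrrrrC ⇒ rrrrrrC   [C → r C]
rrrrrrC ⇒ rrrrrrrC   [C → r C]
rrrrrrrC ⇒ rrrrrrrprr   [C → p r r]

S ⇒ C ⇒ rC ⇒ rrC ⇒ rrrC ⇒ rrrrC ⇒ rrrrrC ⇒ rrrrrrC ⇒ rrrrrrrC ⇒ rrrrrrrprr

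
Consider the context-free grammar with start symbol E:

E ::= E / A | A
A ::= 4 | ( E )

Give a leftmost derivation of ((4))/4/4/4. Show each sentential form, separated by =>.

E=>E/A=>E/A/A=>E/A/A/A=>A/A/A/A=>(E)/A/A/A=>(A)/A/A/A=>((E))/A/A/A=>((A))/A/A/A=>((4))/A/A/A=>((4))/4/A/A=>((4))/4/4/A=>((4))/4/4/4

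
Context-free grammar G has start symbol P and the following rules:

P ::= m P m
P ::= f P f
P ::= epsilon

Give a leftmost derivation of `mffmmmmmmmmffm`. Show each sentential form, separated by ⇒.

P⇒mPm⇒mfPfm⇒mffPffm⇒mffmPmffm⇒mffmmPmmffm⇒mffmmmPmmmffm⇒mffmmmmPmmmmffm⇒mffmmmmmmmmffm

P ⇒ mPm   [P ::= m P m]
mPm ⇒ mfPfm   [P ::= f P f]
mfPfm ⇒ mffPffm   [P ::= f P f]
mffPffm ⇒ mffmPmffm   [P ::= m P m]
mffmPmffm ⇒ mffmmPmmffm   [P ::= m P m]
mffmmPmmffm ⇒ mffmmmPmmmffm   [P ::= m P m]
mffmmmPmmmffm ⇒ mffmmmmPmmmmffm   [P ::= m P m]
mffmmmmPmmmmffm ⇒ mffmmmmmmmmffm   [P ::= epsilon]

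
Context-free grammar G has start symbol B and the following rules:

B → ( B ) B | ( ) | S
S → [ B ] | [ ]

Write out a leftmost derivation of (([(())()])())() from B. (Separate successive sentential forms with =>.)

B => (B)B => ((B)B)B => ((S)B)B => (([B])B)B => (([(B)B])B)B => (([(())B])B)B => (([(())()])B)B => (([(())()])())B => (([(())()])())()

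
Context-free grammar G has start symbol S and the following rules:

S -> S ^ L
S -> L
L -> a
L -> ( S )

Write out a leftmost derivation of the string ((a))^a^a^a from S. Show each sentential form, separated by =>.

S => S^L   [S -> S ^ L]
S^L => S^L^L   [S -> S ^ L]
S^L^L => S^L^L^L   [S -> S ^ L]
S^L^L^L => L^L^L^L   [S -> L]
L^L^L^L => (S)^L^L^L   [L -> ( S )]
(S)^L^L^L => (L)^L^L^L   [S -> L]
(L)^L^L^L => ((S))^L^L^L   [L -> ( S )]
((S))^L^L^L => ((L))^L^L^L   [S -> L]
((L))^L^L^L => ((a))^L^L^L   [L -> a]
((a))^L^L^L => ((a))^a^L^L   [L -> a]
((a))^a^L^L => ((a))^a^a^L   [L -> a]
((a))^a^a^L => ((a))^a^a^a   [L -> a]

S => S^L => S^L^L => S^L^L^L => L^L^L^L => (S)^L^L^L => (L)^L^L^L => ((S))^L^L^L => ((L))^L^L^L => ((a))^L^L^L => ((a))^a^L^L => ((a))^a^a^L => ((a))^a^a^a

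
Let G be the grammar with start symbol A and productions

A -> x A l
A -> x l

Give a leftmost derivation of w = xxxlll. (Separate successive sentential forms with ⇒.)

A ⇒ xAl   [A -> x A l]
xAl ⇒ xxAll   [A -> x A l]
xxAll ⇒ xxxlll   [A -> x l]

A⇒xAl⇒xxAll⇒xxxlll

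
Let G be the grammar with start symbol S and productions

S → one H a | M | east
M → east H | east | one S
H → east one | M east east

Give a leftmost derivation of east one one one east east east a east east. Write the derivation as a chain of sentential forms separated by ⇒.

S ⇒ M ⇒ east H ⇒ east M east east ⇒ east one S east east ⇒ east one M east east ⇒ east one one S east east ⇒ east one one one H a east east ⇒ east one one one M east east a east east ⇒ east one one one east east east a east east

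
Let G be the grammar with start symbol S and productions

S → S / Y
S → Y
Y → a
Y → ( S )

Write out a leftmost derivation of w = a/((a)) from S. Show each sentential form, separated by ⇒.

S ⇒ S/Y ⇒ Y/Y ⇒ a/Y ⇒ a/(S) ⇒ a/(Y) ⇒ a/((S)) ⇒ a/((Y)) ⇒ a/((a))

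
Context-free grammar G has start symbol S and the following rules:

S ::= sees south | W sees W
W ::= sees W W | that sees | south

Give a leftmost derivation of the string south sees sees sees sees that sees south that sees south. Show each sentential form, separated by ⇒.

S ⇒ W sees W   [S ::= W sees W]
W sees W ⇒ south sees W   [W ::= south]
south sees W ⇒ south sees sees W W   [W ::= sees W W]
south sees sees W W ⇒ south sees sees sees W W W   [W ::= sees W W]
south sees sees sees W W W ⇒ south sees sees sees sees W W W W   [W ::= sees W W]
south sees sees sees sees W W W W ⇒ south sees sees sees sees that sees W W W   [W ::= that sees]
south sees sees sees sees that sees W W W ⇒ south sees sees sees sees that sees south W W   [W ::= south]
south sees sees sees sees that sees south W W ⇒ south sees sees sees sees that sees south that sees W   [W ::= that sees]
south sees sees sees sees that sees south that sees W ⇒ south sees sees sees sees that sees south that sees south   [W ::= south]

S ⇒ W sees W ⇒ south sees W ⇒ south sees sees W W ⇒ south sees sees sees W W W ⇒ south sees sees sees sees W W W W ⇒ south sees sees sees sees that sees W W W ⇒ south sees sees sees sees that sees south W W ⇒ south sees sees sees sees that sees south that sees W ⇒ south sees sees sees sees that sees south that sees south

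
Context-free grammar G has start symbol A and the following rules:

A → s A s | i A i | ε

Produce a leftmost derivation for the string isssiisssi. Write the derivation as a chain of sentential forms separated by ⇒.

A ⇒ iAi ⇒ isAsi ⇒ issAssi ⇒ isssAsssi ⇒ isssiAisssi ⇒ isssiisssi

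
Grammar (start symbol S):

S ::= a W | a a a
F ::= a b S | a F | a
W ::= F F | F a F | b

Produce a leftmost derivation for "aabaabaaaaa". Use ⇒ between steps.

S ⇒ aW ⇒ aFF ⇒ aabSF ⇒ aabaWF ⇒ aabaFFF ⇒ aabaabSFF ⇒ aabaabaaaFF ⇒ aabaabaaaaF ⇒ aabaabaaaaa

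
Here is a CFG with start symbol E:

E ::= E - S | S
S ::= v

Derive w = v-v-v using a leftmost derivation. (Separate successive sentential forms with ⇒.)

E ⇒ E-S ⇒ E-S-S ⇒ S-S-S ⇒ v-S-S ⇒ v-v-S ⇒ v-v-v

E ⇒ E-S   [E ::= E - S]
E-S ⇒ E-S-S   [E ::= E - S]
E-S-S ⇒ S-S-S   [E ::= S]
S-S-S ⇒ v-S-S   [S ::= v]
v-S-S ⇒ v-v-S   [S ::= v]
v-v-S ⇒ v-v-v   [S ::= v]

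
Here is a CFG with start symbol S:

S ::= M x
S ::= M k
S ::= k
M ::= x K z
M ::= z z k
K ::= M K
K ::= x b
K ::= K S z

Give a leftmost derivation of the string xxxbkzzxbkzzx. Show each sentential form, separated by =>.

S => Mx => xKzx => xKSzzx => xMKSzzx => xxKzKSzzx => xxKSzzKSzzx => xxxbSzzKSzzx => xxxbkzzKSzzx => xxxbkzzxbSzzx => xxxbkzzxbkzzx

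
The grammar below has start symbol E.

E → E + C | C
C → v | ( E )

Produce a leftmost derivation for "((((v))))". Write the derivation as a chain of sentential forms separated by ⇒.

E ⇒ C   [E → C]
C ⇒ (E)   [C → ( E )]
(E) ⇒ (C)   [E → C]
(C) ⇒ ((E))   [C → ( E )]
((E)) ⇒ ((C))   [E → C]
((C)) ⇒ (((E)))   [C → ( E )]
(((E))) ⇒ (((C)))   [E → C]
(((C))) ⇒ ((((E))))   [C → ( E )]
((((E)))) ⇒ ((((C))))   [E → C]
((((C)))) ⇒ ((((v))))   [C → v]

E ⇒ C ⇒ (E) ⇒ (C) ⇒ ((E)) ⇒ ((C)) ⇒ (((E))) ⇒ (((C))) ⇒ ((((E)))) ⇒ ((((C)))) ⇒ ((((v))))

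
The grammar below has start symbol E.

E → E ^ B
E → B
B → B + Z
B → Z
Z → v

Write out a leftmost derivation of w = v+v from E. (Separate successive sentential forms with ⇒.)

E ⇒ B ⇒ B+Z ⇒ Z+Z ⇒ v+Z ⇒ v+v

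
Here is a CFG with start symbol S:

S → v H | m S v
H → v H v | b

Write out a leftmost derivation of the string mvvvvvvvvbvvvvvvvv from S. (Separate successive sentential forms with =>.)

S => mSv   [S → m S v]
mSv => mvHv   [S → v H]
mvHv => mvvHvv   [H → v H v]
mvvHvv => mvvvHvvv   [H → v H v]
mvvvHvvv => mvvvvHvvvv   [H → v H v]
mvvvvHvvvv => mvvvvvHvvvvv   [H → v H v]
mvvvvvHvvvvv => mvvvvvvHvvvvvv   [H → v H v]
mvvvvvvHvvvvvv => mvvvvvvvHvvvvvvv   [H → v H v]
mvvvvvvvHvvvvvvv => mvvvvvvvvHvvvvvvvv   [H → v H v]
mvvvvvvvvHvvvvvvvv => mvvvvvvvvbvvvvvvvv   [H → b]

S => mSv => mvHv => mvvHvv => mvvvHvvv => mvvvvHvvvv => mvvvvvHvvvvv => mvvvvvvHvvvvvv => mvvvvvvvHvvvvvvv => mvvvvvvvvHvvvvvvvv => mvvvvvvvvbvvvvvvvv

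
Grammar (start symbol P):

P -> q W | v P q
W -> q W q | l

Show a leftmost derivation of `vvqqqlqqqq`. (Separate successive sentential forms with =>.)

P => vPq   [P -> v P q]
vPq => vvPqq   [P -> v P q]
vvPqq => vvqWqq   [P -> q W]
vvqWqq => vvqqWqqq   [W -> q W q]
vvqqWqqq => vvqqqWqqqq   [W -> q W q]
vvqqqWqqqq => vvqqqlqqqq   [W -> l]

P => vPq => vvPqq => vvqWqq => vvqqWqqq => vvqqqWqqqq => vvqqqlqqqq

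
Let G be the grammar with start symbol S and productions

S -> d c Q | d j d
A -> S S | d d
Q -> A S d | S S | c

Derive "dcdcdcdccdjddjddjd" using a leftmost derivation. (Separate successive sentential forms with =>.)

S => dcQ   [S -> d c Q]
dcQ => dcSS   [Q -> S S]
dcSS => dcdcQS   [S -> d c Q]
dcdcQS => dcdcSSS   [Q -> S S]
dcdcSSS => dcdcdcQSS   [S -> d c Q]
dcdcdcQSS => dcdcdcSSSS   [Q -> S S]
dcdcdcSSSS => dcdcdcdcQSSS   [S -> d c Q]
dcdcdcdcQSSS => dcdcdcdccSSS   [Q -> c]
dcdcdcdccSSS => dcdcdcdccdjdSS   [S -> d j d]
dcdcdcdccdjdSS => dcdcdcdccdjddjdS   [S -> d j d]
dcdcdcdccdjddjdS => dcdcdcdccdjddjddjd   [S -> d j d]

S => dcQ => dcSS => dcdcQS => dcdcSSS => dcdcdcQSS => dcdcdcSSSS => dcdcdcdcQSSS => dcdcdcdccSSS => dcdcdcdccdjdSS => dcdcdcdccdjddjdS => dcdcdcdccdjddjddjd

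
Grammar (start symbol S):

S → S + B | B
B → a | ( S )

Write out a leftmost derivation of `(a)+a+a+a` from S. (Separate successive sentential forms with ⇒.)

S⇒S+B⇒S+B+B⇒S+B+B+B⇒B+B+B+B⇒(S)+B+B+B⇒(B)+B+B+B⇒(a)+B+B+B⇒(a)+a+B+B⇒(a)+a+a+B⇒(a)+a+a+a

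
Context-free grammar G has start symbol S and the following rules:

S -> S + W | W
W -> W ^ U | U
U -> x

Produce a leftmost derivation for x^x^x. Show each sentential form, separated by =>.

S => W   [S -> W]
W => W^U   [W -> W ^ U]
W^U => W^U^U   [W -> W ^ U]
W^U^U => U^U^U   [W -> U]
U^U^U => x^U^U   [U -> x]
x^U^U => x^x^U   [U -> x]
x^x^U => x^x^x   [U -> x]

S => W => W^U => W^U^U => U^U^U => x^U^U => x^x^U => x^x^x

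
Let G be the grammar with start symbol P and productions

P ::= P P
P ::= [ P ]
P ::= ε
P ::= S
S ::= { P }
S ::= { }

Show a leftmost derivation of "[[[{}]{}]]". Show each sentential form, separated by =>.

P => [P]   [P ::= [ P ]]
[P] => [[P]]   [P ::= [ P ]]
[[P]] => [[PP]]   [P ::= P P]
[[PP]] => [[[P]P]]   [P ::= [ P ]]
[[[P]P]] => [[[S]P]]   [P ::= S]
[[[S]P]] => [[[{}]P]]   [S ::= { }]
[[[{}]P]] => [[[{}]PP]]   [P ::= P P]
[[[{}]PP]] => [[[{}]SP]]   [P ::= S]
[[[{}]SP]] => [[[{}]{P}P]]   [S ::= { P }]
[[[{}]{P}P]] => [[[{}]{}P]]   [P ::= ε]
[[[{}]{}P]] => [[[{}]{}]]   [P ::= ε]

P => [P] => [[P]] => [[PP]] => [[[P]P]] => [[[S]P]] => [[[{}]P]] => [[[{}]PP]] => [[[{}]SP]] => [[[{}]{P}P]] => [[[{}]{}P]] => [[[{}]{}]]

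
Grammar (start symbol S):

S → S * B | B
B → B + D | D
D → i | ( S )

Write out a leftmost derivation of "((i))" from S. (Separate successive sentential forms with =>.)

S => B   [S → B]
B => D   [B → D]
D => (S)   [D → ( S )]
(S) => (B)   [S → B]
(B) => (D)   [B → D]
(D) => ((S))   [D → ( S )]
((S)) => ((B))   [S → B]
((B)) => ((D))   [B → D]
((D)) => ((i))   [D → i]

S => B => D => (S) => (B) => (D) => ((S)) => ((B)) => ((D)) => ((i))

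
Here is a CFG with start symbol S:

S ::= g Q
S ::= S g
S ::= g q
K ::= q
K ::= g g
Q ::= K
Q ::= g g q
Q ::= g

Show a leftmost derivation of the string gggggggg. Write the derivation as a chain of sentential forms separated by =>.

S=>Sg=>Sgg=>Sggg=>Sgggg=>Sggggg=>gQggggg=>gKggggg=>gggggggg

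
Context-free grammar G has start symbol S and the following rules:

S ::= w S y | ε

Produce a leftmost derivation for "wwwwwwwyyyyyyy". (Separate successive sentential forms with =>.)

S=>wSy=>wwSyy=>wwwSyyy=>wwwwSyyyy=>wwwwwSyyyyy=>wwwwwwSyyyyyy=>wwwwwwwSyyyyyyy=>wwwwwwwyyyyyyy

S => wSy   [S ::= w S y]
wSy => wwSyy   [S ::= w S y]
wwSyy => wwwSyyy   [S ::= w S y]
wwwSyyy => wwwwSyyyy   [S ::= w S y]
wwwwSyyyy => wwwwwSyyyyy   [S ::= w S y]
wwwwwSyyyyy => wwwwwwSyyyyyy   [S ::= w S y]
wwwwwwSyyyyyy => wwwwwwwSyyyyyyy   [S ::= w S y]
wwwwwwwSyyyyyyy => wwwwwwwyyyyyyy   [S ::= ε]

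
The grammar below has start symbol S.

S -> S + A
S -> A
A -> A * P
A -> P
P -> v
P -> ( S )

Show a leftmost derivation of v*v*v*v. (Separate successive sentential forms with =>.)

S => A   [S -> A]
A => A*P   [A -> A * P]
A*P => A*P*P   [A -> A * P]
A*P*P => A*P*P*P   [A -> A * P]
A*P*P*P => P*P*P*P   [A -> P]
P*P*P*P => v*P*P*P   [P -> v]
v*P*P*P => v*v*P*P   [P -> v]
v*v*P*P => v*v*v*P   [P -> v]
v*v*v*P => v*v*v*v   [P -> v]

S => A => A*P => A*P*P => A*P*P*P => P*P*P*P => v*P*P*P => v*v*P*P => v*v*v*P => v*v*v*v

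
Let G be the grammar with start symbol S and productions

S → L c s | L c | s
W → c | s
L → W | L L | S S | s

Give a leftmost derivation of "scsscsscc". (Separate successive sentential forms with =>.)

S => Lc => SSc => LcSc => scSc => scLcc => scLLcc => scSSLcc => scsSLcc => scsLcsLcc => scsWcsLcc => scsscsLcc => scsscsscc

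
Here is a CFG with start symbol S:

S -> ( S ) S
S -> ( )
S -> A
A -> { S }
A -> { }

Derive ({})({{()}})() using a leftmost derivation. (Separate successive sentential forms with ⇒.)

S ⇒ (S)S ⇒ (A)S ⇒ ({})S ⇒ ({})(S)S ⇒ ({})(A)S ⇒ ({})({S})S ⇒ ({})({A})S ⇒ ({})({{S}})S ⇒ ({})({{()}})S ⇒ ({})({{()}})()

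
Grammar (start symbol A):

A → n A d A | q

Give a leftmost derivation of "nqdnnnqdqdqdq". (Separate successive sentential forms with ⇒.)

A ⇒ nAdA ⇒ nqdA ⇒ nqdnAdA ⇒ nqdnnAdAdA ⇒ nqdnnnAdAdAdA ⇒ nqdnnnqdAdAdA ⇒ nqdnnnqdqdAdA ⇒ nqdnnnqdqdqdA ⇒ nqdnnnqdqdqdq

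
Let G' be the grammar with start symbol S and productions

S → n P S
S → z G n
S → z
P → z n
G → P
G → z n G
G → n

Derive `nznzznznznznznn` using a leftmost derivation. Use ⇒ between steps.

S ⇒ nPS   [S → n P S]
nPS ⇒ nznS   [P → z n]
nznS ⇒ nznzGn   [S → z G n]
nznzGn ⇒ nznzznGn   [G → z n G]
nznzznGn ⇒ nznzznznGn   [G → z n G]
nznzznznGn ⇒ nznzznznznGn   [G → z n G]
nznzznznznGn ⇒ nznzznznznznGn   [G → z n G]
nznzznznznznGn ⇒ nznzznznznznPn   [G → P]
nznzznznznznPn ⇒ nznzznznznznznn   [P → z n]

S ⇒ nPS ⇒ nznS ⇒ nznzGn ⇒ nznzznGn ⇒ nznzznznGn ⇒ nznzznznznGn ⇒ nznzznznznznGn ⇒ nznzznznznznPn ⇒ nznzznznznznznn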